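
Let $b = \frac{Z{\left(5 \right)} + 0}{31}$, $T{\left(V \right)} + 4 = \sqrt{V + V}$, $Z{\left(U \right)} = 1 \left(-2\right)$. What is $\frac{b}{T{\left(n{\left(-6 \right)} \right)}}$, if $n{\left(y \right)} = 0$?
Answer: $\frac{1}{62} \approx 0.016129$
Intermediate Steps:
$Z{\left(U \right)} = -2$
$T{\left(V \right)} = -4 + \sqrt{2} \sqrt{V}$ ($T{\left(V \right)} = -4 + \sqrt{V + V} = -4 + \sqrt{2 V} = -4 + \sqrt{2} \sqrt{V}$)
$b = - \frac{2}{31}$ ($b = \frac{-2 + 0}{31} = \left(-2\right) \frac{1}{31} = - \frac{2}{31} \approx -0.064516$)
$\frac{b}{T{\left(n{\left(-6 \right)} \right)}} = - \frac{2}{31 \left(-4 + \sqrt{2} \sqrt{0}\right)} = - \frac{2}{31 \left(-4 + \sqrt{2} \cdot 0\right)} = - \frac{2}{31 \left(-4 + 0\right)} = - \frac{2}{31 \left(-4\right)} = \left(- \frac{2}{31}\right) \left(- \frac{1}{4}\right) = \frac{1}{62}$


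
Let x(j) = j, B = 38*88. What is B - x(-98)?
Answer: 3442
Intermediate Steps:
B = 3344
B - x(-98) = 3344 - 1*(-98) = 3344 + 98 = 3442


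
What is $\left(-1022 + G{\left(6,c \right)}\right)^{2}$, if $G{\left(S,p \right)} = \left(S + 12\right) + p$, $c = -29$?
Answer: $1067089$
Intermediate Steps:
$G{\left(S,p \right)} = 12 + S + p$ ($G{\left(S,p \right)} = \left(12 + S\right) + p = 12 + S + p$)
$\left(-1022 + G{\left(6,c \right)}\right)^{2} = \left(-1022 + \left(12 + 6 - 29\right)\right)^{2} = \left(-1022 - 11\right)^{2} = \left(-1033\right)^{2} = 1067089$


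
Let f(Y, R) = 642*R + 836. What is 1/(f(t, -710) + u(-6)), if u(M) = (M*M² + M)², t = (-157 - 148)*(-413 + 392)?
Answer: -1/405700 ≈ -2.4649e-6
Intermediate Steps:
t = 6405 (t = -305*(-21) = 6405)
f(Y, R) = 836 + 642*R
u(M) = (M + M³)² (u(M) = (M³ + M)² = (M + M³)²)
1/(f(t, -710) + u(-6)) = 1/((836 + 642*(-710)) + (-6)²*(1 + (-6)²)²) = 1/((836 - 455820) + 36*(1 + 36)²) = 1/(-454984 + 36*37²) = 1/(-454984 + 36*1369) = 1/(-454984 + 49284) = 1/(-405700) = -1/405700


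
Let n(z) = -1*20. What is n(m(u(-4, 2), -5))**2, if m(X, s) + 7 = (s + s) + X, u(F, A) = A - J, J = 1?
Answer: 400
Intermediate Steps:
u(F, A) = -1 + A (u(F, A) = A - 1*1 = A - 1 = -1 + A)
m(X, s) = -7 + X + 2*s (m(X, s) = -7 + ((s + s) + X) = -7 + (2*s + X) = -7 + (X + 2*s) = -7 + X + 2*s)
n(z) = -20
n(m(u(-4, 2), -5))**2 = (-20)**2 = 400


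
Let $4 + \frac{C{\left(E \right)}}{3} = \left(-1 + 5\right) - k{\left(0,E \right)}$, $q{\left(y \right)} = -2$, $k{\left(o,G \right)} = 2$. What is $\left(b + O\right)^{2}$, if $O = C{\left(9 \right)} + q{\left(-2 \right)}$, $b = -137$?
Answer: $21025$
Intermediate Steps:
$C{\left(E \right)} = -6$ ($C{\left(E \right)} = -12 + 3 \left(\left(-1 + 5\right) - 2\right) = -12 + 3 \left(4 - 2\right) = -12 + 3 \cdot 2 = -12 + 6 = -6$)
$O = -8$ ($O = -6 - 2 = -8$)
$\left(b + O\right)^{2} = \left(-137 - 8\right)^{2} = \left(-145\right)^{2} = 21025$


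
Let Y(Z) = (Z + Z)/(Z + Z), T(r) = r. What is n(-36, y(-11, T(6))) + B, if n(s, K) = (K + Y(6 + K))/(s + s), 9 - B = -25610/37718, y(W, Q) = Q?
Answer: 13010579/1357848 ≈ 9.5818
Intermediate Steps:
Y(Z) = 1 (Y(Z) = (2*Z)/((2*Z)) = (2*Z)*(1/(2*Z)) = 1)
B = 182536/18859 (B = 9 - (-25610)/37718 = 9 - 1*(-12805/18859) = 9 + 12805/18859 = 182536/18859 ≈ 9.6790)
n(s, K) = (1 + K)/(2*s) (n(s, K) = (K + 1)/(s + s) = (1 + K)/((2*s)) = (1 + K)*(1/(2*s)) = (1 + K)/(2*s))
n(-36, y(-11, T(6))) + B = (½)*(1 + 6)/(-36) + 182536/18859 = (½)*(-1/36)*7 + 182536/18859 = -7/72 + 182536/18859 = 13010579/1357848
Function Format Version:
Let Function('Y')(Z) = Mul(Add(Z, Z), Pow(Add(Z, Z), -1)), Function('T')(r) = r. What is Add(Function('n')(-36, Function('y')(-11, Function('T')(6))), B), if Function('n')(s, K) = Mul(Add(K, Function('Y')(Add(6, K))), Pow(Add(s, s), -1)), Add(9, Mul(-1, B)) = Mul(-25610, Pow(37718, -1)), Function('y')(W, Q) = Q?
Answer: Rational(13010579, 1357848) ≈ 9.5818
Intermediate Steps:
Function('Y')(Z) = 1 (Function('Y')(Z) = Mul(Mul(2, Z), Pow(Mul(2, Z), -1)) = Mul(Mul(2, Z), Mul(Rational(1, 2), Pow(Z, -1))) = 1)
B = Rational(182536, 18859) (B = Add(9, Mul(-1, Mul(-25610, Pow(37718, -1)))) = Add(9, Mul(-1, Mul(-25610, Rational(1, 37718)))) = Add(9, Mul(-1, Rational(-12805, 18859))) = Add(9, Rational(12805, 18859)) = Rational(182536, 18859) ≈ 9.6790)
Function('n')(s, K) = Mul(Rational(1, 2), Pow(s, -1), Add(1, K)) (Function('n')(s, K) = Mul(Add(K, 1), Pow(Add(s, s), -1)) = Mul(Add(1, K), Pow(Mul(2, s), -1)) = Mul(Add(1, K), Mul(Rational(1, 2), Pow(s, -1))) = Mul(Rational(1, 2), Pow(s, -1), Add(1, K)))
Add(Function('n')(-36, Function('y')(-11, Function('T')(6))), B) = Add(Mul(Rational(1, 2), Pow(-36, -1), Add(1, 6)), Rational(182536, 18859)) = Add(Mul(Rational(1, 2), Rational(-1, 36), 7), Rational(182536, 18859)) = Add(Rational(-7, 72), Rational(182536, 18859)) = Rational(13010579, 1357848)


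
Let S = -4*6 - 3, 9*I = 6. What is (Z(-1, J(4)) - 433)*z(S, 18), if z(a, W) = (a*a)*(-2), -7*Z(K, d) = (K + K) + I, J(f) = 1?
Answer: 4417254/7 ≈ 6.3104e+5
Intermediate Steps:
I = ⅔ (I = (⅑)*6 = ⅔ ≈ 0.66667)
S = -27 (S = -24 - 3 = -27)
Z(K, d) = -2/21 - 2*K/7 (Z(K, d) = -((K + K) + ⅔)/7 = -(2*K + ⅔)/7 = -(⅔ + 2*K)/7 = -2/21 - 2*K/7)
z(a, W) = -2*a² (z(a, W) = a²*(-2) = -2*a²)
(Z(-1, J(4)) - 433)*z(S, 18) = ((-2/21 - 2/7*(-1)) - 433)*(-2*(-27)²) = ((-2/21 + 2/7) - 433)*(-2*729) = (4/21 - 433)*(-1458) = -9089/21*(-1458) = 4417254/7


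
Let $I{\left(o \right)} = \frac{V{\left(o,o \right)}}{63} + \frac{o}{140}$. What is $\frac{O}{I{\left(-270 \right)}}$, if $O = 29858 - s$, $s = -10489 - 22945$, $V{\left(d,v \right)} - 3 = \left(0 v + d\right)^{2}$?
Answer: $\frac{2658264}{48521} \approx 54.786$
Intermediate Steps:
$V{\left(d,v \right)} = 3 + d^{2}$ ($V{\left(d,v \right)} = 3 + \left(0 v + d\right)^{2} = 3 + \left(0 + d\right)^{2} = 3 + d^{2}$)
$s = -33434$ ($s = -10489 - 22945 = -33434$)
$I{\left(o \right)} = \frac{1}{21} + \frac{o^{2}}{63} + \frac{o}{140}$ ($I{\left(o \right)} = \frac{3 + o^{2}}{63} + \frac{o}{140} = \left(3 + o^{2}\right) \frac{1}{63} + o \frac{1}{140} = \left(\frac{1}{21} + \frac{o^{2}}{63}\right) + \frac{o}{140} = \frac{1}{21} + \frac{o^{2}}{63} + \frac{o}{140}$)
$O = 63292$ ($O = 29858 - -33434 = 29858 + 33434 = 63292$)
$\frac{O}{I{\left(-270 \right)}} = \frac{63292}{\frac{1}{21} + \frac{\left(-270\right)^{2}}{63} + \frac{1}{140} \left(-270\right)} = \frac{63292}{\frac{1}{21} + \frac{1}{63} \cdot 72900 - \frac{27}{14}} = \frac{63292}{\frac{1}{21} + \frac{8100}{7} - \frac{27}{14}} = \frac{63292}{\frac{48521}{42}} = 63292 \cdot \frac{42}{48521} = \frac{2658264}{48521}$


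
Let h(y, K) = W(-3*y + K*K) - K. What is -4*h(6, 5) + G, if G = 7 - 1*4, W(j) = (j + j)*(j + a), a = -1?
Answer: -313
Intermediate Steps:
W(j) = 2*j*(-1 + j) (W(j) = (j + j)*(j - 1) = (2*j)*(-1 + j) = 2*j*(-1 + j))
G = 3 (G = 7 - 4 = 3)
h(y, K) = -K + 2*(K**2 - 3*y)*(-1 + K**2 - 3*y) (h(y, K) = 2*(-3*y + K*K)*(-1 + (-3*y + K*K)) - K = 2*(-3*y + K**2)*(-1 + (-3*y + K**2)) - K = 2*(K**2 - 3*y)*(-1 + (K**2 - 3*y)) - K = 2*(K**2 - 3*y)*(-1 + K**2 - 3*y) - K = -K + 2*(K**2 - 3*y)*(-1 + K**2 - 3*y))
-4*h(6, 5) + G = -4*(-1*5 - 2*(5**2 - 3*6)*(1 - 1*5**2 + 3*6)) + 3 = -4*(-5 - 2*(25 - 18)*(1 - 1*25 + 18)) + 3 = -4*(-5 - 2*7*(1 - 25 + 18)) + 3 = -4*(-5 - 2*7*(-6)) + 3 = -4*(-5 + 84) + 3 = -4*79 + 3 = -316 + 3 = -313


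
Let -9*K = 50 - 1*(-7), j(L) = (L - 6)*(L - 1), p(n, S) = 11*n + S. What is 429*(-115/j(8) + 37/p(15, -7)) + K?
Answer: -5690038/1659 ≈ -3429.8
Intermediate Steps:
p(n, S) = S + 11*n
j(L) = (-1 + L)*(-6 + L) (j(L) = (-6 + L)*(-1 + L) = (-1 + L)*(-6 + L))
K = -19/3 (K = -(50 - 1*(-7))/9 = -(50 + 7)/9 = -⅑*57 = -19/3 ≈ -6.3333)
429*(-115/j(8) + 37/p(15, -7)) + K = 429*(-115/(6 + 8² - 7*8) + 37/(-7 + 11*15)) - 19/3 = 429*(-115/(6 + 64 - 56) + 37/(-7 + 165)) - 19/3 = 429*(-115/14 + 37/158) - 19/3 = 429*(-4413/553) - 19/3 = -1893177/553 - 19/3 = -5690038/1659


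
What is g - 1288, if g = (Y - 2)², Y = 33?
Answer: -327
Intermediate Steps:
g = 961 (g = (33 - 2)² = 31² = 961)
g - 1288 = 961 - 1288 = -327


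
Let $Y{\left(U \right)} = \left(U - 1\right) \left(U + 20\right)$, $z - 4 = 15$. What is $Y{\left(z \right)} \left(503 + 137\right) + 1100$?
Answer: $450380$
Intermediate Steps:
$z = 19$ ($z = 4 + 15 = 19$)
$Y{\left(U \right)} = \left(-1 + U\right) \left(20 + U\right)$
$Y{\left(z \right)} \left(503 + 137\right) + 1100 = \left(-20 + 19^{2} + 19 \cdot 19\right) \left(503 + 137\right) + 1100 = \left(-20 + 361 + 361\right) 640 + 1100 = 702 \cdot 640 + 1100 = 449280 + 1100 = 450380$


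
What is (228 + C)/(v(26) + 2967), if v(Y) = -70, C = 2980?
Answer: 3208/2897 ≈ 1.1074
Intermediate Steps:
(228 + C)/(v(26) + 2967) = (228 + 2980)/(-70 + 2967) = 3208/2897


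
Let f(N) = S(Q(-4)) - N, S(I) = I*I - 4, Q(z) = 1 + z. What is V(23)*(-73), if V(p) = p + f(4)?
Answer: -1752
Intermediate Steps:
S(I) = -4 + I**2 (S(I) = I**2 - 4 = -4 + I**2)
f(N) = 5 - N (f(N) = (-4 + (1 - 4)**2) - N = (-4 + (-3)**2) - N = (-4 + 9) - N = 5 - N)
V(p) = 1 + p (V(p) = p + (5 - 1*4) = p + (5 - 4) = p + 1 = 1 + p)
V(23)*(-73) = (1 + 23)*(-73) = 24*(-73) = -1752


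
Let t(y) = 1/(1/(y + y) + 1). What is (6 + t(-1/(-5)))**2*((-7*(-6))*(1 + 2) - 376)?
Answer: -484000/49 ≈ -9877.5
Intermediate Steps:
t(y) = 1/(1 + 1/(2*y)) (t(y) = 1/(1/(2*y) + 1) = 1/(1 + 1/(2*y)))
(6 + t(-1/(-5)))**2*((-7*(-6))*(1 + 2) - 376) = (6 + 2*(-1/(-5))/(1 + 2*(-1/(-5))))**2*((-7*(-6))*(1 + 2) - 376) = (6 + 2*(-1*(-1/5))/(1 + 2*(-1*(-1/5))))**2*(42*3 - 376) = (6 + 2*(1/5)/(1 + 2*(1/5)))**2*(126 - 376) = (6 + 2*(1/5)/(1 + 2/5))**2*(-250) = (6 + 2*(1/5)/(7/5))**2*(-250) = (6 + 2*(1/5)*(5/7))**2*(-250) = (6 + 2/7)**2*(-250) = (44/7)**2*(-250) = (1936/49)*(-250) = -484000/49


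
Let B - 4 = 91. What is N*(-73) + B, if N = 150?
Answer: -10855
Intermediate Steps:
B = 95 (B = 4 + 91 = 95)
N*(-73) + B = 150*(-73) + 95 = -10950 + 95 = -10855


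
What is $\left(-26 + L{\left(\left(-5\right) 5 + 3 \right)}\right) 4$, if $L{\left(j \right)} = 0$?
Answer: $-104$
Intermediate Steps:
$\left(-26 + L{\left(\left(-5\right) 5 + 3 \right)}\right) 4 = \left(-26 + 0\right) 4 = \left(-26\right) 4 = -104$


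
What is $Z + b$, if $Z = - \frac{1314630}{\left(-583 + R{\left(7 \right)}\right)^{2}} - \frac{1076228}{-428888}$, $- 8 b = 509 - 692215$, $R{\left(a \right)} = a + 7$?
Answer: $\frac{6002915040584297}{69428603884} \approx 86462.0$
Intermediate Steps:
$R{\left(a \right)} = 7 + a$
$b = \frac{345853}{4}$ ($b = - \frac{509 - 692215}{8} = \left(- \frac{1}{8}\right) \left(-691706\right) = \frac{345853}{4} \approx 86463.0$)
$Z = - \frac{53847094483}{34714301942}$ ($Z = - \frac{1314630}{\left(-583 + \left(7 + 7\right)\right)^{2}} - \frac{1076228}{-428888} = - \frac{1314630}{\left(-583 + 14\right)^{2}} - - \frac{269057}{107222} = - \frac{1314630}{\left(-569\right)^{2}} + \frac{269057}{107222} = - \frac{1314630}{323761} + \frac{269057}{107222} = - \frac{53847094483}{34714301942} \approx -1.5511$)
$Z + b = - \frac{53847094483}{34714301942} + \frac{345853}{4} = \frac{6002915040584297}{69428603884}$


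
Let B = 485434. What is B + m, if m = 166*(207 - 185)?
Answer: 489086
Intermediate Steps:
m = 3652 (m = 166*22 = 3652)
B + m = 485434 + 3652 = 489086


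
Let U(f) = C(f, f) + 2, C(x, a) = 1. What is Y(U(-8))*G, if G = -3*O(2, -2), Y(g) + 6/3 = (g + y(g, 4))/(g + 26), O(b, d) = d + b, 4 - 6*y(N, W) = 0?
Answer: 0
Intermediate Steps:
y(N, W) = 2/3 (y(N, W) = 2/3 - 1/6*0 = 2/3 + 0 = 2/3)
O(b, d) = b + d
U(f) = 3 (U(f) = 1 + 2 = 3)
Y(g) = -2 + (2/3 + g)/(26 + g) (Y(g) = -2 + (g + 2/3)/(g + 26) = -2 + (2/3 + g)/(26 + g))
G = 0 (G = -3*(2 - 2) = -3*0 = 0)
Y(U(-8))*G = ((-154/3 - 1*3)/(26 + 3))*0 = ((-154/3 - 3)/29)*0 = ((1/29)*(-163/3))*0 = -163/87*0 = 0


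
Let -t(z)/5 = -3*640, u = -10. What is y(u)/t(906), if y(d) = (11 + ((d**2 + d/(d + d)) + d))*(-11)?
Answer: -2233/19200 ≈ -0.11630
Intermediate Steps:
y(d) = -253/2 - 11*d - 11*d**2 (y(d) = (11 + ((d**2 + d/((2*d))) + d))*(-11) = (11 + ((d**2 + (1/(2*d))*d) + d))*(-11) = (11 + ((d**2 + 1/2) + d))*(-11) = (11 + ((1/2 + d**2) + d))*(-11) = (11 + (1/2 + d + d**2))*(-11) = (23/2 + d + d**2)*(-11) = -253/2 - 11*d - 11*d**2)
t(z) = 9600 (t(z) = -(-15)*640 = -5*(-1920) = 9600)
y(u)/t(906) = (-253/2 - 11*(-10) - 11*(-10)**2)/9600 = (-253/2 + 110 - 11*100)*(1/9600) = (-253/2 + 110 - 1100)*(1/9600) = -2233/2*1/9600 = -2233/19200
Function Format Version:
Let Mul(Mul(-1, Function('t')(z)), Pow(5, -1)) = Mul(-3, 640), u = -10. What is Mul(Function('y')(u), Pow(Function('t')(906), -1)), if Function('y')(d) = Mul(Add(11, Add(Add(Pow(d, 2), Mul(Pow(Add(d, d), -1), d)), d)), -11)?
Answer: Rational(-2233, 19200) ≈ -0.11630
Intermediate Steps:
Function('y')(d) = Add(Rational(-253, 2), Mul(-11, d), Mul(-11, Pow(d, 2))) (Function('y')(d) = Mul(Add(11, Add(Add(Pow(d, 2), Mul(Pow(Mul(2, d), -1), d)), d)), -11) = Mul(Add(11, Add(Add(Pow(d, 2), Mul(Mul(Rational(1, 2), Pow(d, -1)), d)), d)), -11) = Mul(Add(11, Add(Add(Pow(d, 2), Rational(1, 2)), d)), -11) = Mul(Add(11, Add(Add(Rational(1, 2), Pow(d, 2)), d)), -11) = Mul(Add(11, Add(Rational(1, 2), d, Pow(d, 2))), -11) = Mul(Add(Rational(23, 2), d, Pow(d, 2)), -11) = Add(Rational(-253, 2), Mul(-11, d), Mul(-11, Pow(d, 2))))
Function('t')(z) = 9600 (Function('t')(z) = Mul(-5, Mul(-3, 640)) = Mul(-5, -1920) = 9600)
Mul(Function('y')(u), Pow(Function('t')(906), -1)) = Mul(Add(Rational(-253, 2), Mul(-11, -10), Mul(-11, Pow(-10, 2))), Pow(9600, -1)) = Mul(Add(Rational(-253, 2), 110, Mul(-11, 100)), Rational(1, 9600)) = Mul(Add(Rational(-253, 2), 110, -1100), Rational(1, 9600)) = Mul(Rational(-2233, 2), Rational(1, 9600)) = Rational(-2233, 19200)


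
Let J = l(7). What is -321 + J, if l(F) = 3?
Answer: -318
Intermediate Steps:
J = 3
-321 + J = -321 + 3 = -318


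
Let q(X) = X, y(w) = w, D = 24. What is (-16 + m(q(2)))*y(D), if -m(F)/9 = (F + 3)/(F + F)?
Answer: -654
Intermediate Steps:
m(F) = -9*(3 + F)/(2*F) (m(F) = -9*(F + 3)/(F + F) = -9*(3 + F)/(2*F))
(-16 + m(q(2)))*y(D) = (-16 + (9/2)*(-3 - 1*2)/2)*24 = (-16 + (9/2)*(½)*(-3 - 2))*24 = (-16 + (9/2)*(½)*(-5))*24 = (-16 - 45/4)*24 = -109/4*24 = -654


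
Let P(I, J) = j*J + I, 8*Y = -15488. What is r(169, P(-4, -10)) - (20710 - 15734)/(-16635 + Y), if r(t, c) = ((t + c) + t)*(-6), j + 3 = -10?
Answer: -51696688/18571 ≈ -2783.7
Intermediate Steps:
Y = -1936 (Y = (⅛)*(-15488) = -1936)
j = -13 (j = -3 - 10 = -13)
P(I, J) = I - 13*J (P(I, J) = -13*J + I = I - 13*J)
r(t, c) = -12*t - 6*c (r(t, c) = ((c + t) + t)*(-6) = (c + 2*t)*(-6) = -12*t - 6*c)
r(169, P(-4, -10)) - (20710 - 15734)/(-16635 + Y) = (-12*169 - 6*(-4 - 13*(-10))) - (20710 - 15734)/(-16635 - 1936) = (-2028 - 6*(-4 + 130)) - 4976/(-18571) = (-2028 - 6*126) - 4976*(-1)/18571 = (-2028 - 756) - 1*(-4976/18571) = -2784 + 4976/18571 = -51696688/18571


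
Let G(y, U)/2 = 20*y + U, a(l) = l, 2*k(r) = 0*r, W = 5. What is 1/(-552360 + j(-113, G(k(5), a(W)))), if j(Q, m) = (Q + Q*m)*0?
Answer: -1/552360 ≈ -1.8104e-6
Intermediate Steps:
k(r) = 0 (k(r) = (0*r)/2 = (½)*0 = 0)
G(y, U) = 2*U + 40*y (G(y, U) = 2*(20*y + U) = 2*(U + 20*y) = 2*U + 40*y)
j(Q, m) = 0
1/(-552360 + j(-113, G(k(5), a(W)))) = 1/(-552360 + 0) = 1/(-552360) = -1/552360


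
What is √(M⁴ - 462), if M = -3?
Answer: I*√381 ≈ 19.519*I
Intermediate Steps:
√(M⁴ - 462) = √((-3)⁴ - 462) = √(81 - 462) = √(-381) = I*√381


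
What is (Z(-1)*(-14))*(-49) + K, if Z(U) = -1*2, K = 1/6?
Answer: -8231/6 ≈ -1371.8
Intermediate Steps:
K = ⅙ ≈ 0.16667
Z(U) = -2
(Z(-1)*(-14))*(-49) + K = -2*(-14)*(-49) + ⅙ = 28*(-49) + ⅙ = -1372 + ⅙ = -8231/6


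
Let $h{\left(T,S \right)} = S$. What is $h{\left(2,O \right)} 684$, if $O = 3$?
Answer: $2052$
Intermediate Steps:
$h{\left(2,O \right)} 684 = 3 \cdot 684 = 2052$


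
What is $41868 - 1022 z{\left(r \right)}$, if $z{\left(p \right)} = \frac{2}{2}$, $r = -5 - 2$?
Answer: $40846$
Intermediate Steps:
$r = -7$
$z{\left(p \right)} = 1$ ($z{\left(p \right)} = 2 \cdot \frac{1}{2} = 1$)
$41868 - 1022 z{\left(r \right)} = 41868 - 1022 = 40846$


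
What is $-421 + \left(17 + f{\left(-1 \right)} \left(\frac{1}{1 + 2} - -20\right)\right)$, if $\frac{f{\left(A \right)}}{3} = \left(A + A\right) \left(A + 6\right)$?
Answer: $-1014$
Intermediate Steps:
$f{\left(A \right)} = 6 A \left(6 + A\right)$ ($f{\left(A \right)} = 3 \left(A + A\right) \left(A + 6\right) = 3 \cdot 2 A \left(6 + A\right) = 6 A \left(6 + A\right)$)
$-421 + \left(17 + f{\left(-1 \right)} \left(\frac{1}{1 + 2} - -20\right)\right) = -421 + \left(17 + 6 \left(-1\right) \left(6 - 1\right) \left(\frac{1}{1 + 2} - -20\right)\right) = -421 + \left(17 + 6 \left(-1\right) 5 \left(\frac{1}{3} + 20\right)\right) = -421 + \left(17 - 30 \left(\frac{1}{3} + 20\right)\right) = -421 + \left(17 - 610\right) = -421 - 593 = -1014$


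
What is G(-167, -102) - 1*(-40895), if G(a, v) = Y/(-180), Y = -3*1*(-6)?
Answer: 408949/10 ≈ 40895.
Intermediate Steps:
Y = 18 (Y = -3*(-6) = 18)
G(a, v) = -⅒ (G(a, v) = 18/(-180) = 18*(-1/180) = -⅒)
G(-167, -102) - 1*(-40895) = -⅒ - 1*(-40895) = -⅒ + 40895 = 408949/10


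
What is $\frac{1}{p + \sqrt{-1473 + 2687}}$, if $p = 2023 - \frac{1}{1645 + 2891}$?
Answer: $\frac{41623819272}{84179998801585} - \frac{20575296 \sqrt{1214}}{84179998801585} \approx 0.00048595$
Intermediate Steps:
$p = \frac{9176327}{4536}$ ($p = 2023 - \frac{1}{4536} = \frac{9176327}{4536} \approx 2023.0$)
$\frac{1}{p + \sqrt{-1473 + 2687}} = \frac{1}{\frac{9176327}{4536} + \sqrt{-1473 + 2687}} = \frac{1}{\frac{9176327}{4536} + \sqrt{1214}}$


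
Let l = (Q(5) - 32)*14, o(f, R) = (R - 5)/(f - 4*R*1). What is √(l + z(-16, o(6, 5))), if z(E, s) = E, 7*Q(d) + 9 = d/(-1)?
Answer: 2*I*√123 ≈ 22.181*I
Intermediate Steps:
Q(d) = -9/7 - d/7 (Q(d) = -9/7 + (d/(-1))/7 = -9/7 + (d*(-1))/7 = -9/7 + (-d)/7 = -9/7 - d/7)
o(f, R) = (-5 + R)/(f - 4*R)
l = -476 (l = ((-9/7 - ⅐*5) - 32)*14 = ((-9/7 - 5/7) - 32)*14 = (-2 - 32)*14 = -34*14 = -476)
√(l + z(-16, o(6, 5))) = √(-476 - 16) = √(-492) = 2*I*√123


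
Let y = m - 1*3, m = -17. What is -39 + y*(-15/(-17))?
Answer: -963/17 ≈ -56.647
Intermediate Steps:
y = -20 (y = -17 - 1*3 = -17 - 3 = -20)
-39 + y*(-15/(-17)) = -39 - (-300)/(-17) = -39 - (-300)*(-1)/17 = -39 - 20*15/17 = -39 - 300/17 = -963/17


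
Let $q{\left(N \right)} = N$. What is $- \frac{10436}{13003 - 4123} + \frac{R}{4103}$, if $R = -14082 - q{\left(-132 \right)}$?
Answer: $- \frac{41673727}{9108660} \approx -4.5752$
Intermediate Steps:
$R = -13950$ ($R = -14082 - -132 = -14082 + 132 = -13950$)
$- \frac{10436}{13003 - 4123} + \frac{R}{4103} = - \frac{10436}{13003 - 4123} - \frac{13950}{4103} = - \frac{10436}{8880} - \frac{13950}{4103} = \left(-10436\right) \frac{1}{8880} - \frac{13950}{4103} = - \frac{2609}{2220} - \frac{13950}{4103} = - \frac{41673727}{9108660}$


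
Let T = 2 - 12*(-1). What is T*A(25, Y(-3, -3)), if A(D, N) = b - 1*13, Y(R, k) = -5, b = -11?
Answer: -336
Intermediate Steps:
A(D, N) = -24 (A(D, N) = -11 - 1*13 = -11 - 13 = -24)
T = 14 (T = 2 - 3*(-4) = 2 + 12 = 14)
T*A(25, Y(-3, -3)) = 14*(-24) = -336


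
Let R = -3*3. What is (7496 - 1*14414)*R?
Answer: 62262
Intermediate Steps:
R = -9
(7496 - 1*14414)*R = (7496 - 1*14414)*(-9) = (7496 - 14414)*(-9) = -6918*(-9) = 62262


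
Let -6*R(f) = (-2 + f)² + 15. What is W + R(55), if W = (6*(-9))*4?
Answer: -2060/3 ≈ -686.67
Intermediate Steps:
R(f) = -5/2 - (-2 + f)²/6 (R(f) = -((-2 + f)² + 15)/6 = -(15 + (-2 + f)²)/6 = -5/2 - (-2 + f)²/6)
W = -216 (W = -54*4 = -216)
W + R(55) = -216 + (-5/2 - (-2 + 55)²/6) = -216 + (-5/2 - ⅙*53²) = -216 + (-5/2 - ⅙*2809) = -216 + (-5/2 - 2809/6) = -216 - 1412/3 = -2060/3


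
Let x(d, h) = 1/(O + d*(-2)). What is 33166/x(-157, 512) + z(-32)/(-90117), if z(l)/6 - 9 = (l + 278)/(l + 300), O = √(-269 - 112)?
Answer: 6986533781561/670871 + 33166*I*√381 ≈ 1.0414e+7 + 6.4737e+5*I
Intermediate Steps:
O = I*√381 (O = √(-381) = I*√381 ≈ 19.519*I)
z(l) = 54 + 6*(278 + l)/(300 + l) (z(l) = 54 + 6*((l + 278)/(l + 300)) = 54 + 6*((278 + l)/(300 + l)) = 54 + 6*(278 + l)/(300 + l))
x(d, h) = 1/(-2*d + I*√381) (x(d, h) = 1/(I*√381 + d*(-2)) = 1/(I*√381 - 2*d) = 1/(-2*d + I*√381))
33166/x(-157, 512) + z(-32)/(-90117) = 33166/((-1/(2*(-157) - I*√381))) + (12*(1489 + 5*(-32))/(300 - 32))/(-90117) = 33166/((-1/(-314 - I*√381))) + (12*(1489 - 160)/268)*(-1/90117) = 33166*(314 + I*√381) + (12*(1/268)*1329)*(-1/90117) = (10414124 + 33166*I*√381) + (3987/67)*(-1/90117) = (10414124 + 33166*I*√381) - 443/670871 = 6986533781561/670871 + 33166*I*√381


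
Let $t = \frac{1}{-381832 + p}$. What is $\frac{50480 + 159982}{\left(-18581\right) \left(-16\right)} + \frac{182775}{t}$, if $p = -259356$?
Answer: $- \frac{17420525384076369}{148648} \approx -1.1719 \cdot 10^{11}$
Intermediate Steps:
$t = - \frac{1}{641188}$ ($t = \frac{1}{-381832 - 259356} = \frac{1}{-641188} = - \frac{1}{641188} \approx -1.5596 \cdot 10^{-6}$)
$\frac{50480 + 159982}{\left(-18581\right) \left(-16\right)} + \frac{182775}{t} = \frac{50480 + 159982}{\left(-18581\right) \left(-16\right)} + \frac{182775}{- \frac{1}{641188}} = \frac{210462}{297296} + 182775 \left(-641188\right) = 210462 \cdot \frac{1}{297296} - 117193136700 = \frac{105231}{148648} - 117193136700 = - \frac{17420525384076369}{148648}$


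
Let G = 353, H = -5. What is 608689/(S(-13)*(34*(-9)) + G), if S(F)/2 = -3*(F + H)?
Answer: -608689/32695 ≈ -18.617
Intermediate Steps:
S(F) = 30 - 6*F (S(F) = 2*(-3*(F - 5)) = 2*(-3*(-5 + F)) = 2*(15 - 3*F) = 30 - 6*F)
608689/(S(-13)*(34*(-9)) + G) = 608689/((30 - 6*(-13))*(34*(-9)) + 353) = 608689/((30 + 78)*(-306) + 353) = 608689/(108*(-306) + 353) = 608689/(-33048 + 353) = 608689/(-32695) = 608689*(-1/32695) = -608689/32695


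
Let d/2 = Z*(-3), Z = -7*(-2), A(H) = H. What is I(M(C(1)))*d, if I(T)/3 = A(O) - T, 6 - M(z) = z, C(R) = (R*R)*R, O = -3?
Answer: 2016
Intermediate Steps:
C(R) = R³ (C(R) = R²*R = R³)
M(z) = 6 - z
I(T) = -9 - 3*T (I(T) = 3*(-3 - T) = -9 - 3*T)
Z = 14
d = -84 (d = 2*(14*(-3)) = 2*(-42) = -84)
I(M(C(1)))*d = (-9 - 3*(6 - 1*1³))*(-84) = (-9 - 3*(6 - 1*1))*(-84) = (-9 - 3*(6 - 1))*(-84) = (-9 - 3*5)*(-84) = (-9 - 15)*(-84) = -24*(-84) = 2016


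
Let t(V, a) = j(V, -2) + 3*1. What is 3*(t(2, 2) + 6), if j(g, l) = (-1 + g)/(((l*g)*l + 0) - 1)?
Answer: 192/7 ≈ 27.429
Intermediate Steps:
j(g, l) = (-1 + g)/(-1 + g*l**2) (j(g, l) = (-1 + g)/(((g*l)*l + 0) - 1) = (-1 + g)/((g*l**2 + 0) - 1) = (-1 + g)/(g*l**2 - 1) = (-1 + g)/(-1 + g*l**2))
t(V, a) = 3 + (-1 + V)/(-1 + 4*V) (t(V, a) = (-1 + V)/(-1 + V*(-2)**2) + 3*1 = (-1 + V)/(-1 + V*4) + 3 = (-1 + V)/(-1 + 4*V) + 3 = 3 + (-1 + V)/(-1 + 4*V))
3*(t(2, 2) + 6) = 3*((-4 + 13*2)/(-1 + 4*2) + 6) = 3*((-4 + 26)/(-1 + 8) + 6) = 3*(22/7 + 6) = 3*(64/7) = 192/7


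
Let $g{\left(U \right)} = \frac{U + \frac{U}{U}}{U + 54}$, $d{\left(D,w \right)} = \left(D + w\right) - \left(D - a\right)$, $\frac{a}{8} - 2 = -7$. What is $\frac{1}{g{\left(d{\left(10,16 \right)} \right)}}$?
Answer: $- \frac{30}{23} \approx -1.3043$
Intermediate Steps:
$a = -40$ ($a = 16 + 8 \left(-7\right) = 16 - 56 = -40$)
$d{\left(D,w \right)} = -40 + w$ ($d{\left(D,w \right)} = \left(D + w\right) - \left(40 + D\right) = -40 + w$)
$g{\left(U \right)} = \frac{1 + U}{54 + U}$ ($g{\left(U \right)} = \frac{U + 1}{54 + U} = \frac{1 + U}{54 + U}$)
$\frac{1}{g{\left(d{\left(10,16 \right)} \right)}} = \frac{1}{\frac{1}{54 + \left(-40 + 16\right)} \left(1 + \left(-40 + 16\right)\right)} = \frac{1}{\frac{1}{54 - 24} \left(1 - 24\right)} = \frac{1}{\frac{1}{30} \left(-23\right)} = \frac{1}{- \frac{23}{30}} = - \frac{30}{23}$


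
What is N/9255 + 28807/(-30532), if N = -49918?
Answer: -1790705161/282573660 ≈ -6.3371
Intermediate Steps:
N/9255 + 28807/(-30532) = -49918/9255 + 28807/(-30532) = -49918*1/9255 + 28807*(-1/30532) = -49918/9255 - 28807/30532 = -1790705161/282573660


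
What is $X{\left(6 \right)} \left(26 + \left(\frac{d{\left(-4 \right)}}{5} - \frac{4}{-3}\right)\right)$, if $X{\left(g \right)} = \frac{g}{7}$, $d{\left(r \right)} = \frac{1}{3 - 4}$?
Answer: $\frac{814}{35} \approx 23.257$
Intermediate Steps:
$d{\left(r \right)} = -1$ ($d{\left(r \right)} = \frac{1}{-1} = -1$)
$X{\left(g \right)} = \frac{g}{7}$ ($X{\left(g \right)} = g \frac{1}{7} = \frac{g}{7}$)
$X{\left(6 \right)} \left(26 + \left(\frac{d{\left(-4 \right)}}{5} - \frac{4}{-3}\right)\right) = \frac{1}{7} \cdot 6 \left(26 - \left(\frac{1}{5} - \frac{4}{3}\right)\right) = \frac{6 \left(26 - - \frac{17}{15}\right)}{7} = \frac{6 \left(26 + \left(- \frac{1}{5} + \frac{4}{3}\right)\right)}{7} = \frac{6 \left(26 + \frac{17}{15}\right)}{7} = \frac{6}{7} \cdot \frac{407}{15} = \frac{814}{35}$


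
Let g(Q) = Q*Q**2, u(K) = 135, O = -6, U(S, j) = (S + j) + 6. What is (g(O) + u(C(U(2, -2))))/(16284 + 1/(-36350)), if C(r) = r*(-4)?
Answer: -2944350/591923399 ≈ -0.0049742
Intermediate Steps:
U(S, j) = 6 + S + j
C(r) = -4*r
g(Q) = Q**3
(g(O) + u(C(U(2, -2))))/(16284 + 1/(-36350)) = ((-6)**3 + 135)/(16284 + 1/(-36350)) = (-216 + 135)/(16284 - 1/36350) = -81/591923399/36350 = -81*36350/591923399 = -2944350/591923399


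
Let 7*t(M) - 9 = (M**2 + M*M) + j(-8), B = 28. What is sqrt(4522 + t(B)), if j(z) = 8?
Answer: sqrt(232673)/7 ≈ 68.909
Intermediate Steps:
t(M) = 17/7 + 2*M**2/7 (t(M) = 9/7 + ((M**2 + M*M) + 8)/7 = 9/7 + ((M**2 + M**2) + 8)/7 = 9/7 + (2*M**2 + 8)/7 = 9/7 + (8 + 2*M**2)/7 = 9/7 + (8/7 + 2*M**2/7) = 17/7 + 2*M**2/7)
sqrt(4522 + t(B)) = sqrt(4522 + (17/7 + (2/7)*28**2)) = sqrt(4522 + (17/7 + (2/7)*784)) = sqrt(4522 + (17/7 + 224)) = sqrt(4522 + 1585/7) = sqrt(33239/7) = sqrt(232673)/7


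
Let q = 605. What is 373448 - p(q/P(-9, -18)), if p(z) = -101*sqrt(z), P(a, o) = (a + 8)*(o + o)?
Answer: 373448 + 1111*sqrt(5)/6 ≈ 3.7386e+5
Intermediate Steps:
P(a, o) = 2*o*(8 + a) (P(a, o) = (8 + a)*(2*o) = 2*o*(8 + a))
373448 - p(q/P(-9, -18)) = 373448 - (-101)*sqrt(605/((2*(-18)*(8 - 9)))) = 373448 - (-101)*sqrt(605/((2*(-18)*(-1)))) = 373448 - (-101)*sqrt(605/36) = 373448 - (-101)*11*sqrt(5)/6 = 373448 - (-1111)*sqrt(5)/6 = 373448 + 1111*sqrt(5)/6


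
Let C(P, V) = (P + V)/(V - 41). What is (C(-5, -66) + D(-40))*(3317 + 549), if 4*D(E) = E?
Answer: -3862134/107 ≈ -36095.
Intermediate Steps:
D(E) = E/4
C(P, V) = (P + V)/(-41 + V)
(C(-5, -66) + D(-40))*(3317 + 549) = ((-5 - 66)/(-41 - 66) + (¼)*(-40))*(3317 + 549) = (-71/(-107) - 10)*3866 = (-1/107*(-71) - 10)*3866 = (71/107 - 10)*3866 = -999/107*3866 = -3862134/107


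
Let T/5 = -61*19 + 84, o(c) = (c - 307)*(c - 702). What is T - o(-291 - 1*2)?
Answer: -602375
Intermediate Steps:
o(c) = (-702 + c)*(-307 + c) (o(c) = (-307 + c)*(-702 + c) = (-702 + c)*(-307 + c))
T = -5375 (T = 5*(-61*19 + 84) = 5*(-1159 + 84) = 5*(-1075) = -5375)
T - o(-291 - 1*2) = -5375 - (215514 + (-291 - 1*2)² - 1009*(-291 - 1*2)) = -5375 - (215514 + (-291 - 2)² - 1009*(-291 - 2)) = -5375 - (215514 + (-293)² - 1009*(-293)) = -5375 - (215514 + 85849 + 295637) = -5375 - 1*597000 = -5375 - 597000 = -602375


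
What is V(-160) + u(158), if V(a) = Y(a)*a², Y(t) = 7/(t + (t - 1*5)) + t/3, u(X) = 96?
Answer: -53265760/39 ≈ -1.3658e+6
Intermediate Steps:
Y(t) = 7/(-5 + 2*t) + t/3 (Y(t) = 7/(t + (t - 5)) + t*(⅓) = 7/(t + (-5 + t)) + t/3 = 7/(-5 + 2*t) + t/3)
V(a) = a²*(21 - 5*a + 2*a²)/(3*(-5 + 2*a)) (V(a) = ((21 - 5*a + 2*a²)/(3*(-5 + 2*a)))*a² = a²*(21 - 5*a + 2*a²)/(3*(-5 + 2*a)))
V(-160) + u(158) = (⅓)*(-160)²*(21 - 5*(-160) + 2*(-160)²)/(-5 + 2*(-160)) + 96 = (⅓)*25600*(21 + 800 + 2*25600)/(-5 - 320) + 96 = (⅓)*25600*(21 + 800 + 51200)/(-325) + 96 = (⅓)*25600*(-1/325)*52021 + 96 = -53269504/39 + 96 = -53265760/39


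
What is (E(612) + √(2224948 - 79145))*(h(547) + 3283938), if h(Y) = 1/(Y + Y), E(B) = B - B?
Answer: 3592628173*√2145803/1094 ≈ 4.8105e+9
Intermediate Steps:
E(B) = 0
h(Y) = 1/(2*Y)
(E(612) + √(2224948 - 79145))*(h(547) + 3283938) = (0 + √(2224948 - 79145))*((½)/547 + 3283938) = (0 + √2145803)*((½)*(1/547) + 3283938) = √2145803*(1/1094 + 3283938) = √2145803*(3592628173/1094) = 3592628173*√2145803/1094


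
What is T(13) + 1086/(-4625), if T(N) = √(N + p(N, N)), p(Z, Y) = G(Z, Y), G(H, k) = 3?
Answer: 17414/4625 ≈ 3.7652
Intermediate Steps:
p(Z, Y) = 3
T(N) = √(3 + N) (T(N) = √(N + 3) = √(3 + N))
T(13) + 1086/(-4625) = √(3 + 13) + 1086/(-4625) = √16 + 1086*(-1/4625) = 4 - 1086/4625 = 17414/4625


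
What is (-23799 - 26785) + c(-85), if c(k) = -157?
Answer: -50741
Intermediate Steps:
(-23799 - 26785) + c(-85) = (-23799 - 26785) - 157 = -50584 - 157 = -50741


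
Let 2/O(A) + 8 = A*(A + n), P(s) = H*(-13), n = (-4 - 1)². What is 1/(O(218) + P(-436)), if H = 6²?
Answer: -26483/12394043 ≈ -0.0021368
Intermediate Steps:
H = 36
n = 25 (n = (-5)² = 25)
P(s) = -468 (P(s) = 36*(-13) = -468)
O(A) = 2/(-8 + A*(25 + A)) (O(A) = 2/(-8 + A*(A + 25)) = 2/(-8 + A*(25 + A)))
1/(O(218) + P(-436)) = 1/(2/(-8 + 218² + 25*218) - 468) = 1/(2/(-8 + 47524 + 5450) - 468) = 1/(2/52966 - 468) = 1/(2*(1/52966) - 468) = 1/(1/26483 - 468) = 1/(-12394043/26483) = -26483/12394043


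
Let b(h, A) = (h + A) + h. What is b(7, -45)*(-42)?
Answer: 1302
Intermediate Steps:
b(h, A) = A + 2*h (b(h, A) = (A + h) + h = A + 2*h)
b(7, -45)*(-42) = (-45 + 2*7)*(-42) = (-45 + 14)*(-42) = -31*(-42) = 1302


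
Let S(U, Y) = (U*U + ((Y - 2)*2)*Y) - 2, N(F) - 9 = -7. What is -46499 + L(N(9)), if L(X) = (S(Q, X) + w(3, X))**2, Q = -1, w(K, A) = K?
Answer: -46495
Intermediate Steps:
N(F) = 2 (N(F) = 9 - 7 = 2)
S(U, Y) = -2 + U**2 + Y*(-4 + 2*Y) (S(U, Y) = (U**2 + ((-2 + Y)*2)*Y) - 2 = (U**2 + (-4 + 2*Y)*Y) - 2 = (U**2 + Y*(-4 + 2*Y)) - 2 = -2 + U**2 + Y*(-4 + 2*Y))
L(X) = (2 - 4*X + 2*X**2)**2 (L(X) = ((-2 + (-1)**2 - 4*X + 2*X**2) + 3)**2 = ((-2 + 1 - 4*X + 2*X**2) + 3)**2 = ((-1 - 4*X + 2*X**2) + 3)**2 = (2 - 4*X + 2*X**2)**2)
-46499 + L(N(9)) = -46499 + 4*(1 + 2**2 - 2*2)**2 = -46499 + 4*(1 + 4 - 4)**2 = -46499 + 4*1**2 = -46499 + 4*1 = -46499 + 4 = -46495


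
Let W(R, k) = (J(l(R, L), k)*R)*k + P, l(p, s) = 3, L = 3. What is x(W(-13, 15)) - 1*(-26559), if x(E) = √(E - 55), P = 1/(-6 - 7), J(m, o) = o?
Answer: 26559 + I*√503633/13 ≈ 26559.0 + 54.59*I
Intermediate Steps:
P = -1/13 (P = 1/(-13) = -1/13 ≈ -0.076923)
W(R, k) = -1/13 + R*k² (W(R, k) = (k*R)*k - 1/13 = (R*k)*k - 1/13 = R*k² - 1/13 = -1/13 + R*k²)
x(E) = √(-55 + E)
x(W(-13, 15)) - 1*(-26559) = √(-55 + (-1/13 - 13*15²)) - 1*(-26559) = √(-55 + (-1/13 - 13*225)) + 26559 = √(-55 + (-1/13 - 2925)) + 26559 = √(-55 - 38026/13) + 26559 = √(-38741/13) + 26559 = I*√503633/13 + 26559 = 26559 + I*√503633/13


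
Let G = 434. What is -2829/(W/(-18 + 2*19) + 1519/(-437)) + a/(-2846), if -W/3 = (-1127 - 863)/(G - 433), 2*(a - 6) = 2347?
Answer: -14682002341/1467687892 ≈ -10.003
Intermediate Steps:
a = 2359/2 (a = 6 + (½)*2347 = 6 + 2347/2 = 2359/2 ≈ 1179.5)
W = 5970 (W = -3*(-1127 - 863)/(434 - 433) = -(-5970)/1 = -(-5970) = -3*(-1990) = 5970)
-2829/(W/(-18 + 2*19) + 1519/(-437)) + a/(-2846) = -2829/(5970/(-18 + 2*19) + 1519/(-437)) + (2359/2)/(-2846) = -2829/(5970/(-18 + 38) + 1519*(-1/437)) + (2359/2)*(-1/2846) = -2829/(5970/20 - 1519/437) - 2359/5692 = -2829/(5970*(1/20) - 1519/437) - 2359/5692 = -2829/(597/2 - 1519/437) - 2359/5692 = -2829/257851/874 - 2359/5692 = -2829*874/257851 - 2359/5692 = -2472546/257851 - 2359/5692 = -14682002341/1467687892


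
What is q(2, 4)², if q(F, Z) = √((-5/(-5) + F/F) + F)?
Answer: 4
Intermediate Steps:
q(F, Z) = √(2 + F) (q(F, Z) = √((-5*(-⅕) + 1) + F) = √((1 + 1) + F) = √(2 + F))
q(2, 4)² = (√(2 + 2))² = (√4)² = 2² = 4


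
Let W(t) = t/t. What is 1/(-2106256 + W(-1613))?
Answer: -1/2106255 ≈ -4.7478e-7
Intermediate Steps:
W(t) = 1
1/(-2106256 + W(-1613)) = 1/(-2106256 + 1) = 1/(-2106255) = -1/2106255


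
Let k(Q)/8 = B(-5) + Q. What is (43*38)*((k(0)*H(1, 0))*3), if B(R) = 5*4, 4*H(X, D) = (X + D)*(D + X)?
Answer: 196080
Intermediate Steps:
H(X, D) = (D + X)²/4 (H(X, D) = ((X + D)*(D + X))/4 = ((D + X)*(D + X))/4 = (D + X)²/4)
B(R) = 20
k(Q) = 160 + 8*Q (k(Q) = 8*(20 + Q) = 160 + 8*Q)
(43*38)*((k(0)*H(1, 0))*3) = (43*38)*(((160 + 8*0)*((0 + 1)²/4))*3) = 1634*(((160 + 0)*((¼)*1²))*3) = 1634*((160*((¼)*1))*3) = 1634*((160*(¼))*3) = 1634*(40*3) = 1634*120 = 196080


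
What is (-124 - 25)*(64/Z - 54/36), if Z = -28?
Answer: 7897/14 ≈ 564.07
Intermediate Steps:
(-124 - 25)*(64/Z - 54/36) = (-124 - 25)*(64/(-28) - 54/36) = -149*(64*(-1/28) - 54*1/36) = -149*(-16/7 - 3/2) = -149*(-53/14) = 7897/14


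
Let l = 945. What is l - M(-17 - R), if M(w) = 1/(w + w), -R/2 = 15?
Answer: 24569/26 ≈ 944.96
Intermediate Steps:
R = -30 (R = -2*15 = -30)
M(w) = 1/(2*w)
l - M(-17 - R) = 945 - 1/(2*(-17 - 1*(-30))) = 945 - 1/(2*(-17 + 30)) = 945 - 1/(2*13) = 945 - 1*1/26 = 945 - 1/26 = 24569/26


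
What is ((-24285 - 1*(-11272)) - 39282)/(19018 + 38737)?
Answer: -10459/11551 ≈ -0.90546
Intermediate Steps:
((-24285 - 1*(-11272)) - 39282)/(19018 + 38737) = ((-24285 + 11272) - 39282)/57755 = (-13013 - 39282)*(1/57755) = -52295*1/57755 = -10459/11551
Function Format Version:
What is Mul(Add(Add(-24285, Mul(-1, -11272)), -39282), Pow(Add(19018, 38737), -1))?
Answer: Rational(-10459, 11551) ≈ -0.90546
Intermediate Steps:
Mul(Add(Add(-24285, Mul(-1, -11272)), -39282), Pow(Add(19018, 38737), -1)) = Mul(Add(Add(-24285, 11272), -39282), Pow(57755, -1)) = Mul(Add(-13013, -39282), Rational(1, 57755)) = Mul(-52295, Rational(1, 57755)) = Rational(-10459, 11551)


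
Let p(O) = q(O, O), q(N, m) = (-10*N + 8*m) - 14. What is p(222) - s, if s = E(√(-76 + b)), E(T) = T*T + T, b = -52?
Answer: -330 - 8*I*√2 ≈ -330.0 - 11.314*I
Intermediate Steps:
E(T) = T + T² (E(T) = T² + T = T + T²)
q(N, m) = -14 - 10*N + 8*m
p(O) = -14 - 2*O (p(O) = -14 - 10*O + 8*O = -14 - 2*O)
s = 8*I*√2*(1 + 8*I*√2) (s = √(-76 - 52)*(1 + √(-76 - 52)) = √(-128)*(1 + √(-128)) = (8*I*√2)*(1 + 8*I*√2) = 8*I*√2*(1 + 8*I*√2) ≈ -128.0 + 11.314*I)
p(222) - s = (-14 - 2*222) - (-128 + 8*I*√2) = (-14 - 444) + (128 - 8*I*√2) = -458 + (128 - 8*I*√2) = -330 - 8*I*√2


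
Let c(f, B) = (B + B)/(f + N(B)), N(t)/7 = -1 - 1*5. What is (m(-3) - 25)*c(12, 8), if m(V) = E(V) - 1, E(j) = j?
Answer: 232/15 ≈ 15.467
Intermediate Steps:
N(t) = -42 (N(t) = 7*(-1 - 1*5) = 7*(-1 - 5) = 7*(-6) = -42)
c(f, B) = 2*B/(-42 + f) (c(f, B) = (B + B)/(f - 42) = (2*B)/(-42 + f) = 2*B/(-42 + f))
m(V) = -1 + V (m(V) = V - 1 = -1 + V)
(m(-3) - 25)*c(12, 8) = ((-1 - 3) - 25)*(2*8/(-42 + 12)) = (-4 - 25)*(2*8/(-30)) = -58*8*(-1)/30 = -29*(-8/15) = 232/15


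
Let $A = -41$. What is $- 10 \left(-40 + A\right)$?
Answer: $810$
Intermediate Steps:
$- 10 \left(-40 + A\right) = - 10 \left(-40 - 41\right) = \left(-10\right) \left(-81\right) = 810$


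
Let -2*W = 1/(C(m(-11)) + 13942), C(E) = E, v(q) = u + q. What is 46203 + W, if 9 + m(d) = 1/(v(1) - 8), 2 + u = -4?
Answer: 16737313955/362256 ≈ 46203.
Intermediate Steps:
u = -6 (u = -2 - 4 = -6)
v(q) = -6 + q
m(d) = -118/13 (m(d) = -9 + 1/((-6 + 1) - 8) = -9 + 1/(-5 - 8) = -9 + 1/(-13) = -9 - 1/13 = -118/13)
W = -13/362256 (W = -1/(2*(-118/13 + 13942)) = -1/(2*181128/13) = -1/2*13/181128 = -13/362256 ≈ -3.5886e-5)
46203 + W = 46203 - 13/362256 = 16737313955/362256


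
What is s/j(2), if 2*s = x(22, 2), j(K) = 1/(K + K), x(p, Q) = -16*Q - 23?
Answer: -110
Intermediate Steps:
x(p, Q) = -23 - 16*Q
j(K) = 1/(2*K)
s = -55/2 (s = (-23 - 16*2)/2 = (-23 - 32)/2 = (1/2)*(-55) = -55/2 ≈ -27.500)
s/j(2) = -55/(2*((1/2)/2)) = -55/(2*((1/2)*(1/2))) = -55/(2*1/4) = -55/2*4 = -110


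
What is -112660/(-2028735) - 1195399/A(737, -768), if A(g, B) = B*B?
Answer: -17471838655/8863678464 ≈ -1.9712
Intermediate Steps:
A(g, B) = B**2
-112660/(-2028735) - 1195399/A(737, -768) = -112660/(-2028735) - 1195399/((-768)**2) = -112660*(-1/2028735) - 1195399/589824 = 22532/405747 - 1195399*1/589824 = 22532/405747 - 1195399/589824 = -17471838655/8863678464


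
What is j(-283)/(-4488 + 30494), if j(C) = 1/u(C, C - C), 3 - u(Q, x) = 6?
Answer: -1/78018 ≈ -1.2818e-5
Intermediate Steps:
u(Q, x) = -3 (u(Q, x) = 3 - 1*6 = 3 - 6 = -3)
j(C) = -⅓ (j(C) = 1/(-3) = -⅓)
j(-283)/(-4488 + 30494) = -1/(3*(-4488 + 30494)) = -⅓/26006 = -⅓*1/26006 = -1/78018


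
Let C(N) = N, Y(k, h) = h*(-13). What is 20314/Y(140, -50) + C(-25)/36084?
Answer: 366497063/11727300 ≈ 31.252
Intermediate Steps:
Y(k, h) = -13*h
20314/Y(140, -50) + C(-25)/36084 = 20314/((-13*(-50))) - 25/36084 = 20314/650 - 25*1/36084 = 20314*(1/650) - 25/36084 = 10157/325 - 25/36084 = 366497063/11727300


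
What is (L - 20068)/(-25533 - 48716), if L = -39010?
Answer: 59078/74249 ≈ 0.79567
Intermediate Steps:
(L - 20068)/(-25533 - 48716) = (-39010 - 20068)/(-25533 - 48716) = -59078/(-74249) = -59078*(-1/74249) = 59078/74249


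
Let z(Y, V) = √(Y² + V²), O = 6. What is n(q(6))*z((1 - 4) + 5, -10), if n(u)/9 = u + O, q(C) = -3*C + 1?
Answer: -198*√26 ≈ -1009.6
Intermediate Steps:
z(Y, V) = √(V² + Y²)
q(C) = 1 - 3*C
n(u) = 54 + 9*u (n(u) = 9*(u + 6) = 9*(6 + u) = 54 + 9*u)
n(q(6))*z((1 - 4) + 5, -10) = (54 + 9*(1 - 3*6))*√((-10)² + ((1 - 4) + 5)²) = (54 + 9*(1 - 18))*√(100 + (-3 + 5)²) = (54 + 9*(-17))*√(100 + 2²) = (54 - 153)*√(100 + 4) = -198*√26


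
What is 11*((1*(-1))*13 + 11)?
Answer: -22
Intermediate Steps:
11*((1*(-1))*13 + 11) = 11*(-1*13 + 11) = 11*(-13 + 11) = 11*(-2) = -22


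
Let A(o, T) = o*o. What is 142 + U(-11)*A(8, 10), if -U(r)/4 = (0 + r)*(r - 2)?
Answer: -36466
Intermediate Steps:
A(o, T) = o²
U(r) = -4*r*(-2 + r) (U(r) = -4*(0 + r)*(r - 2) = -4*r*(-2 + r))
142 + U(-11)*A(8, 10) = 142 + (4*(-11)*(2 - 1*(-11)))*8² = 142 + (4*(-11)*(2 + 11))*64 = 142 + (4*(-11)*13)*64 = 142 - 572*64 = 142 - 36608 = -36466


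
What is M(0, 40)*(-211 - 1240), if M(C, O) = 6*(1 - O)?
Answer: 339534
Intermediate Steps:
M(C, O) = 6 - 6*O
M(0, 40)*(-211 - 1240) = (6 - 6*40)*(-211 - 1240) = (6 - 240)*(-1451) = -234*(-1451) = 339534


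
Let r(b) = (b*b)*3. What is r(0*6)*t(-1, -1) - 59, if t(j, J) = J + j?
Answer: -59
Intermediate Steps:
r(b) = 3*b² (r(b) = b²*3 = 3*b²)
r(0*6)*t(-1, -1) - 59 = (3*(0*6)²)*(-1 - 1) - 59 = (3*0²)*(-2) - 59 = (3*0)*(-2) - 59 = 0*(-2) - 59 = 0 - 59 = -59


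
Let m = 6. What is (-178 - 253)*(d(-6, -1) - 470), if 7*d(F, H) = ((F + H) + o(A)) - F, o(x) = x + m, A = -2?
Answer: 1416697/7 ≈ 2.0239e+5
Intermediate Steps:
o(x) = 6 + x (o(x) = x + 6 = 6 + x)
d(F, H) = 4/7 + H/7 (d(F, H) = (((F + H) + (6 - 2)) - F)/7 = (((F + H) + 4) - F)/7 = ((4 + F + H) - F)/7 = (4 + H)/7 = 4/7 + H/7)
(-178 - 253)*(d(-6, -1) - 470) = (-178 - 253)*((4/7 + (⅐)*(-1)) - 470) = -431*((4/7 - ⅐) - 470) = -431*(3/7 - 470) = -431*(-3287/7) = 1416697/7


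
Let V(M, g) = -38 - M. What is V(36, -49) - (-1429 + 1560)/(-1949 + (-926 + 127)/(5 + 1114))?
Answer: -161301431/2181730 ≈ -73.933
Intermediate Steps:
V(36, -49) - (-1429 + 1560)/(-1949 + (-926 + 127)/(5 + 1114)) = (-38 - 1*36) - (-1429 + 1560)/(-1949 + (-926 + 127)/(5 + 1114)) = (-38 - 36) - 131/(-1949 - 799/1119) = -74 - 131/(-1949 - 799*1/1119) = -74 - 131/(-1949 - 799/1119) = -74 - 131/(-2181730/1119) = -74 - 131*(-1119)/2181730 = -74 - 1*(-146589/2181730) = -74 + 146589/2181730 = -161301431/2181730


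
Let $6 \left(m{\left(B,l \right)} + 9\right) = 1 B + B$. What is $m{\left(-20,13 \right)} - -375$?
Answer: $\frac{1078}{3} \approx 359.33$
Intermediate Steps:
$m{\left(B,l \right)} = -9 + \frac{B}{3}$ ($m{\left(B,l \right)} = -9 + \frac{1 B + B}{6} = -9 + \frac{B + B}{6} = -9 + \frac{2 B}{6} = -9 + \frac{B}{3}$)
$m{\left(-20,13 \right)} - -375 = \left(-9 + \frac{1}{3} \left(-20\right)\right) - -375 = \left(-9 - \frac{20}{3}\right) + 375 = - \frac{47}{3} + 375 = \frac{1078}{3}$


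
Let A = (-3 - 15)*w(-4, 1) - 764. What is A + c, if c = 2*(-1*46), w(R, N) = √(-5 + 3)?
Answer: -856 - 18*I*√2 ≈ -856.0 - 25.456*I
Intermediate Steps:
w(R, N) = I*√2 (w(R, N) = √(-2) = I*√2)
A = -764 - 18*I*√2 (A = (-3 - 15)*(I*√2) - 764 = -18*I*√2 - 764 = -764 - 18*I*√2 ≈ -764.0 - 25.456*I)
c = -92 (c = 2*(-46) = -92)
A + c = (-764 - 18*I*√2) - 92 = -856 - 18*I*√2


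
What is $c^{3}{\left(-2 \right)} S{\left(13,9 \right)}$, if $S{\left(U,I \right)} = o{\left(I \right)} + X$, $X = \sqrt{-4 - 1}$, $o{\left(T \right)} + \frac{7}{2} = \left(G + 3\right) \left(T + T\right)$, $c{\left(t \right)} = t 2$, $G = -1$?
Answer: $-2080 - 64 i \sqrt{5} \approx -2080.0 - 143.11 i$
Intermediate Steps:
$c{\left(t \right)} = 2 t$
$o{\left(T \right)} = - \frac{7}{2} + 4 T$ ($o{\left(T \right)} = - \frac{7}{2} + \left(-1 + 3\right) \left(T + T\right) = - \frac{7}{2} + 2 \cdot 2 T = - \frac{7}{2} + 4 T$)
$X = i \sqrt{5}$ ($X = \sqrt{-5} = i \sqrt{5} \approx 2.2361 i$)
$S{\left(U,I \right)} = - \frac{7}{2} + 4 I + i \sqrt{5}$ ($S{\left(U,I \right)} = \left(- \frac{7}{2} + 4 I\right) + i \sqrt{5} = - \frac{7}{2} + 4 I + i \sqrt{5}$)
$c^{3}{\left(-2 \right)} S{\left(13,9 \right)} = \left(2 \left(-2\right)\right)^{3} \left(- \frac{7}{2} + 4 \cdot 9 + i \sqrt{5}\right) = \left(-4\right)^{3} \left(- \frac{7}{2} + 36 + i \sqrt{5}\right) = - 64 \left(\frac{65}{2} + i \sqrt{5}\right) = -2080 - 64 i \sqrt{5}$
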